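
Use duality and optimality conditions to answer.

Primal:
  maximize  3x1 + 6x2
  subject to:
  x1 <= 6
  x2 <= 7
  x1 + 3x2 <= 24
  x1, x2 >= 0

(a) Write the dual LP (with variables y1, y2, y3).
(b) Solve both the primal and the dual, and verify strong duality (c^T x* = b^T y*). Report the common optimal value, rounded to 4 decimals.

The standard primal-dual pair for 'max c^T x s.t. A x <= b, x >= 0' is:
  Dual:  min b^T y  s.t.  A^T y >= c,  y >= 0.

So the dual LP is:
  minimize  6y1 + 7y2 + 24y3
  subject to:
    y1 + y3 >= 3
    y2 + 3y3 >= 6
    y1, y2, y3 >= 0

Solving the primal: x* = (6, 6).
  primal value c^T x* = 54.
Solving the dual: y* = (1, 0, 2).
  dual value b^T y* = 54.
Strong duality: c^T x* = b^T y*. Confirmed.

54


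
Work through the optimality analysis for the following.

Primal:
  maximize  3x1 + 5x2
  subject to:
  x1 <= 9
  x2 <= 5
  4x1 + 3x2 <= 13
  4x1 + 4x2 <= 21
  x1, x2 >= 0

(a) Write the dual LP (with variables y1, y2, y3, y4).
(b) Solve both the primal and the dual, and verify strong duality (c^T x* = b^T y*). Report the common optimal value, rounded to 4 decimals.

The standard primal-dual pair for 'max c^T x s.t. A x <= b, x >= 0' is:
  Dual:  min b^T y  s.t.  A^T y >= c,  y >= 0.

So the dual LP is:
  minimize  9y1 + 5y2 + 13y3 + 21y4
  subject to:
    y1 + 4y3 + 4y4 >= 3
    y2 + 3y3 + 4y4 >= 5
    y1, y2, y3, y4 >= 0

Solving the primal: x* = (0, 4.3333).
  primal value c^T x* = 21.6667.
Solving the dual: y* = (0, 0, 1.6667, 0).
  dual value b^T y* = 21.6667.
Strong duality: c^T x* = b^T y*. Confirmed.

21.6667


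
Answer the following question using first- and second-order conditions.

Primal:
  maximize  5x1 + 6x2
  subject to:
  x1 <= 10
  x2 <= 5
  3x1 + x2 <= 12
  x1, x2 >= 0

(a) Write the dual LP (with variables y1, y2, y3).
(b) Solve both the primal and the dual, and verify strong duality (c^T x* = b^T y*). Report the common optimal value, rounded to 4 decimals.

The standard primal-dual pair for 'max c^T x s.t. A x <= b, x >= 0' is:
  Dual:  min b^T y  s.t.  A^T y >= c,  y >= 0.

So the dual LP is:
  minimize  10y1 + 5y2 + 12y3
  subject to:
    y1 + 3y3 >= 5
    y2 + y3 >= 6
    y1, y2, y3 >= 0

Solving the primal: x* = (2.3333, 5).
  primal value c^T x* = 41.6667.
Solving the dual: y* = (0, 4.3333, 1.6667).
  dual value b^T y* = 41.6667.
Strong duality: c^T x* = b^T y*. Confirmed.

41.6667


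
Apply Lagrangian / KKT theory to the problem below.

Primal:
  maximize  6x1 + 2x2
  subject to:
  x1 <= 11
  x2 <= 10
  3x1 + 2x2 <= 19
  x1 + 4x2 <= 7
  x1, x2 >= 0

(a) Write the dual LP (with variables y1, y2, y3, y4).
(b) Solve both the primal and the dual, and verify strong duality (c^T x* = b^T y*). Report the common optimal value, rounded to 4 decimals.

The standard primal-dual pair for 'max c^T x s.t. A x <= b, x >= 0' is:
  Dual:  min b^T y  s.t.  A^T y >= c,  y >= 0.

So the dual LP is:
  minimize  11y1 + 10y2 + 19y3 + 7y4
  subject to:
    y1 + 3y3 + y4 >= 6
    y2 + 2y3 + 4y4 >= 2
    y1, y2, y3, y4 >= 0

Solving the primal: x* = (6.3333, 0).
  primal value c^T x* = 38.
Solving the dual: y* = (0, 0, 2, 0).
  dual value b^T y* = 38.
Strong duality: c^T x* = b^T y*. Confirmed.

38


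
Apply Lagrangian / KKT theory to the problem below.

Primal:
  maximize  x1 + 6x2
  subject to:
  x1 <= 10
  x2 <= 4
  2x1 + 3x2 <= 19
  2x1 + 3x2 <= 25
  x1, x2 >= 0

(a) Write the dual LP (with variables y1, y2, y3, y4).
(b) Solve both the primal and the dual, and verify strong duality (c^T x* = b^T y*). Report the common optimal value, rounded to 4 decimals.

The standard primal-dual pair for 'max c^T x s.t. A x <= b, x >= 0' is:
  Dual:  min b^T y  s.t.  A^T y >= c,  y >= 0.

So the dual LP is:
  minimize  10y1 + 4y2 + 19y3 + 25y4
  subject to:
    y1 + 2y3 + 2y4 >= 1
    y2 + 3y3 + 3y4 >= 6
    y1, y2, y3, y4 >= 0

Solving the primal: x* = (3.5, 4).
  primal value c^T x* = 27.5.
Solving the dual: y* = (0, 4.5, 0.5, 0).
  dual value b^T y* = 27.5.
Strong duality: c^T x* = b^T y*. Confirmed.

27.5


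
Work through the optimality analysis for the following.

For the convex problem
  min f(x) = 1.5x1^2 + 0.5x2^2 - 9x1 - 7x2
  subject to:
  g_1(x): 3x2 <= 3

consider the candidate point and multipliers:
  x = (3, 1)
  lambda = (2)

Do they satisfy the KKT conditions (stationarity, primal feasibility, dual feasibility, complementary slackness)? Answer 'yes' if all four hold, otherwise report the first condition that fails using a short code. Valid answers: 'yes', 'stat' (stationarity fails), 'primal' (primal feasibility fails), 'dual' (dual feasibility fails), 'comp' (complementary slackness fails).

Gradient of f: grad f(x) = Q x + c = (0, -6)
Constraint values g_i(x) = a_i^T x - b_i:
  g_1((3, 1)) = 0
Stationarity residual: grad f(x) + sum_i lambda_i a_i = (0, 0)
  -> stationarity OK
Primal feasibility (all g_i <= 0): OK
Dual feasibility (all lambda_i >= 0): OK
Complementary slackness (lambda_i * g_i(x) = 0 for all i): OK

Verdict: yes, KKT holds.

yes


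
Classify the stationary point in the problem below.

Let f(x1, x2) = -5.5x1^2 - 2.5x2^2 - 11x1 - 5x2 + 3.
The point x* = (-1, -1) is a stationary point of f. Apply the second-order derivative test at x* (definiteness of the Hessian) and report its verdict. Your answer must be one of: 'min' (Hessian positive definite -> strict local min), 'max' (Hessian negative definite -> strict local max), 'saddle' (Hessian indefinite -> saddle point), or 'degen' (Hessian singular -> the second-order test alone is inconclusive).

Compute the Hessian H = grad^2 f:
  H = [[-11, 0], [0, -5]]
Verify stationarity: grad f(x*) = H x* + g = (0, 0).
Eigenvalues of H: -11, -5.
Both eigenvalues < 0, so H is negative definite -> x* is a strict local max.

max


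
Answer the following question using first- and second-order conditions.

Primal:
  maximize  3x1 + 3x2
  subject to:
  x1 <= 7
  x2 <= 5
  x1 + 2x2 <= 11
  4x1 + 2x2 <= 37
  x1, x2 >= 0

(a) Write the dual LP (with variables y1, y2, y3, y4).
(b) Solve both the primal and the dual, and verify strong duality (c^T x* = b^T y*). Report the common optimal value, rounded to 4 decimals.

The standard primal-dual pair for 'max c^T x s.t. A x <= b, x >= 0' is:
  Dual:  min b^T y  s.t.  A^T y >= c,  y >= 0.

So the dual LP is:
  minimize  7y1 + 5y2 + 11y3 + 37y4
  subject to:
    y1 + y3 + 4y4 >= 3
    y2 + 2y3 + 2y4 >= 3
    y1, y2, y3, y4 >= 0

Solving the primal: x* = (7, 2).
  primal value c^T x* = 27.
Solving the dual: y* = (1.5, 0, 1.5, 0).
  dual value b^T y* = 27.
Strong duality: c^T x* = b^T y*. Confirmed.

27


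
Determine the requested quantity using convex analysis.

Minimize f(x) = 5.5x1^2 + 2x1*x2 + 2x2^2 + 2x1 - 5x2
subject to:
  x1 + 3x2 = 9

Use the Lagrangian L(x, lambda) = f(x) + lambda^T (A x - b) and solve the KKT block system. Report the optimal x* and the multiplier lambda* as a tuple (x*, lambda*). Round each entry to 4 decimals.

Form the Lagrangian:
  L(x, lambda) = (1/2) x^T Q x + c^T x + lambda^T (A x - b)
Stationarity (grad_x L = 0): Q x + c + A^T lambda = 0.
Primal feasibility: A x = b.

This gives the KKT block system:
  [ Q   A^T ] [ x     ]   [-c ]
  [ A    0  ] [ lambda ] = [ b ]

Solving the linear system:
  x*      = (-0.5604, 3.1868)
  lambda* = (-2.2088)
  f(x*)   = 1.4121

x* = (-0.5604, 3.1868), lambda* = (-2.2088)


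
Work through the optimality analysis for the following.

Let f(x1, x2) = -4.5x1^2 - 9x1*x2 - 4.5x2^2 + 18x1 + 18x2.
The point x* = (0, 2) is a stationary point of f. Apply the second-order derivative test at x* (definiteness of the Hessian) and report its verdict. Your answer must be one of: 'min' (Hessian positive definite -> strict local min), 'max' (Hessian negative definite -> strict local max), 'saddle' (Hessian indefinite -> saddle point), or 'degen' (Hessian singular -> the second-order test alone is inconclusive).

Compute the Hessian H = grad^2 f:
  H = [[-9, -9], [-9, -9]]
Verify stationarity: grad f(x*) = H x* + g = (0, 0).
Eigenvalues of H: -18, 0.
H has a zero eigenvalue (singular; negative semidefinite but not definite), so H is neither positive definite, negative definite, nor indefinite. The second-order test alone is inconclusive -> degen.
(Indeed, f is constant along the null direction of H through x*, so x* is not a strict local extremum.)

degen


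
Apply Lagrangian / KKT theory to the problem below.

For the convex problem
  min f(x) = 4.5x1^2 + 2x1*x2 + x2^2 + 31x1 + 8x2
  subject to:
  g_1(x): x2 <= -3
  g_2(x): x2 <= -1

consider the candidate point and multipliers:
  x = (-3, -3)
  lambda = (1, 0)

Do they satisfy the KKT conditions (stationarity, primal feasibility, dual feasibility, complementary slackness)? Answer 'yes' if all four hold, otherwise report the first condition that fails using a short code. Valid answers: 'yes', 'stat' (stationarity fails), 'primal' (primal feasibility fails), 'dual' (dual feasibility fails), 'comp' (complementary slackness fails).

Gradient of f: grad f(x) = Q x + c = (-2, -4)
Constraint values g_i(x) = a_i^T x - b_i:
  g_1((-3, -3)) = 0
  g_2((-3, -3)) = -2
Stationarity residual: grad f(x) + sum_i lambda_i a_i = (-2, -3)
  -> stationarity FAILS
Primal feasibility (all g_i <= 0): OK
Dual feasibility (all lambda_i >= 0): OK
Complementary slackness (lambda_i * g_i(x) = 0 for all i): OK

Verdict: the first failing condition is stationarity -> stat.

stat


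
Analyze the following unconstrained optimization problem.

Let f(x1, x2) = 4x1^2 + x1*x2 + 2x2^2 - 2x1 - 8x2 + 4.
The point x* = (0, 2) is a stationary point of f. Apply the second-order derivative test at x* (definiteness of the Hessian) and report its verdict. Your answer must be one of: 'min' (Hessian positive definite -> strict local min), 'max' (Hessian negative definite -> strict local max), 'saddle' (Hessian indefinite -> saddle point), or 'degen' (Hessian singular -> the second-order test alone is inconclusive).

Compute the Hessian H = grad^2 f:
  H = [[8, 1], [1, 4]]
Verify stationarity: grad f(x*) = H x* + g = (0, 0).
Eigenvalues of H: 3.7639, 8.2361.
Both eigenvalues > 0, so H is positive definite -> x* is a strict local min.

min


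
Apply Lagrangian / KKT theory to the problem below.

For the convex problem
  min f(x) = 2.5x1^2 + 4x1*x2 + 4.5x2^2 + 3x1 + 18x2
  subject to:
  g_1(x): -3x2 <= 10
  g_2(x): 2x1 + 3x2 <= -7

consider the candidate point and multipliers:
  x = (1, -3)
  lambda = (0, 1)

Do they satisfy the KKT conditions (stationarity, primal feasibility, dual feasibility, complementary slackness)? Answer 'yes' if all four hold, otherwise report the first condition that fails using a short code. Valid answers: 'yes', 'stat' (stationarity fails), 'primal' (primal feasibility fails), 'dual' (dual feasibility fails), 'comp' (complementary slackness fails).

Gradient of f: grad f(x) = Q x + c = (-4, -5)
Constraint values g_i(x) = a_i^T x - b_i:
  g_1((1, -3)) = -1
  g_2((1, -3)) = 0
Stationarity residual: grad f(x) + sum_i lambda_i a_i = (-2, -2)
  -> stationarity FAILS
Primal feasibility (all g_i <= 0): OK
Dual feasibility (all lambda_i >= 0): OK
Complementary slackness (lambda_i * g_i(x) = 0 for all i): OK

Verdict: the first failing condition is stationarity -> stat.

stat


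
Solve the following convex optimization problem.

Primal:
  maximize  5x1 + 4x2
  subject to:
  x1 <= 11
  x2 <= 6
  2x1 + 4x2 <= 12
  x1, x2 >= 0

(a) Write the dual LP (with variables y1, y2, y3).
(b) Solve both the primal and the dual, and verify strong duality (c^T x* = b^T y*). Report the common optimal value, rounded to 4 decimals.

The standard primal-dual pair for 'max c^T x s.t. A x <= b, x >= 0' is:
  Dual:  min b^T y  s.t.  A^T y >= c,  y >= 0.

So the dual LP is:
  minimize  11y1 + 6y2 + 12y3
  subject to:
    y1 + 2y3 >= 5
    y2 + 4y3 >= 4
    y1, y2, y3 >= 0

Solving the primal: x* = (6, 0).
  primal value c^T x* = 30.
Solving the dual: y* = (0, 0, 2.5).
  dual value b^T y* = 30.
Strong duality: c^T x* = b^T y*. Confirmed.

30


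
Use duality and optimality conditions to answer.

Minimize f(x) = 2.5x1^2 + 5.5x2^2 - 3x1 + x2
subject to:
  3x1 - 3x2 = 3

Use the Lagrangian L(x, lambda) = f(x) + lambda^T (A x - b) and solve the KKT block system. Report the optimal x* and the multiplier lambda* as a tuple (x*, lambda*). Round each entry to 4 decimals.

Form the Lagrangian:
  L(x, lambda) = (1/2) x^T Q x + c^T x + lambda^T (A x - b)
Stationarity (grad_x L = 0): Q x + c + A^T lambda = 0.
Primal feasibility: A x = b.

This gives the KKT block system:
  [ Q   A^T ] [ x     ]   [-c ]
  [ A    0  ] [ lambda ] = [ b ]

Solving the linear system:
  x*      = (0.8125, -0.1875)
  lambda* = (-0.3542)
  f(x*)   = -0.7812

x* = (0.8125, -0.1875), lambda* = (-0.3542)


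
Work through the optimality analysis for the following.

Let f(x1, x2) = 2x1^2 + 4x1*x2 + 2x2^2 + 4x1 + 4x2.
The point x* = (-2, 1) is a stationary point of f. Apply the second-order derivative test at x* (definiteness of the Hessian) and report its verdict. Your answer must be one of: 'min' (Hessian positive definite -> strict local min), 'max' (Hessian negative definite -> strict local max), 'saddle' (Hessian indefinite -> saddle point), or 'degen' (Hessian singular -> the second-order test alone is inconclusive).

Compute the Hessian H = grad^2 f:
  H = [[4, 4], [4, 4]]
Verify stationarity: grad f(x*) = H x* + g = (0, 0).
Eigenvalues of H: 0, 8.
H has a zero eigenvalue (singular; positive semidefinite but not definite), so H is neither positive definite, negative definite, nor indefinite. The second-order test alone is inconclusive -> degen.
(Indeed, f is constant along the null direction of H through x*, so x* is not a strict local extremum.)

degen


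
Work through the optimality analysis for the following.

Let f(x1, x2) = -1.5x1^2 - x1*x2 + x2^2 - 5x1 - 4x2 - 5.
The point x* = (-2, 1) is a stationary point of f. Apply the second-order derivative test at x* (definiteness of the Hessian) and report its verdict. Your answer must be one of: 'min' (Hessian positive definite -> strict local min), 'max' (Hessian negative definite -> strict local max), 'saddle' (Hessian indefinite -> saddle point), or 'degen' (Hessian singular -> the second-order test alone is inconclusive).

Compute the Hessian H = grad^2 f:
  H = [[-3, -1], [-1, 2]]
Verify stationarity: grad f(x*) = H x* + g = (0, 0).
Eigenvalues of H: -3.1926, 2.1926.
Eigenvalues have mixed signs, so H is indefinite -> x* is a saddle point.

saddle


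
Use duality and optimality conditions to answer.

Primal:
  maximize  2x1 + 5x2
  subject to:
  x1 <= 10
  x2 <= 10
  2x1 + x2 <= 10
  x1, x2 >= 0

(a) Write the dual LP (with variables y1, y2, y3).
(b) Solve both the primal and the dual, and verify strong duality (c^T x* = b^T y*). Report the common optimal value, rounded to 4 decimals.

The standard primal-dual pair for 'max c^T x s.t. A x <= b, x >= 0' is:
  Dual:  min b^T y  s.t.  A^T y >= c,  y >= 0.

So the dual LP is:
  minimize  10y1 + 10y2 + 10y3
  subject to:
    y1 + 2y3 >= 2
    y2 + y3 >= 5
    y1, y2, y3 >= 0

Solving the primal: x* = (0, 10).
  primal value c^T x* = 50.
Solving the dual: y* = (0, 4, 1).
  dual value b^T y* = 50.
Strong duality: c^T x* = b^T y*. Confirmed.

50


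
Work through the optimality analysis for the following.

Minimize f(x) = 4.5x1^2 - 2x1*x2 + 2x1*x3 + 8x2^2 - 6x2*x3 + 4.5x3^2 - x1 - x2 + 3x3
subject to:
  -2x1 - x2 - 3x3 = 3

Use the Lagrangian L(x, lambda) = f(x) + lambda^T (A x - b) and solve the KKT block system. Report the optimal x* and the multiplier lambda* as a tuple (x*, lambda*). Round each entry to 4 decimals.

Form the Lagrangian:
  L(x, lambda) = (1/2) x^T Q x + c^T x + lambda^T (A x - b)
Stationarity (grad_x L = 0): Q x + c + A^T lambda = 0.
Primal feasibility: A x = b.

This gives the KKT block system:
  [ Q   A^T ] [ x     ]   [-c ]
  [ A    0  ] [ lambda ] = [ b ]

Solving the linear system:
  x*      = (0.0113, -0.3351, -0.8958)
  lambda* = (-1.0097)
  f(x*)   = 0.3327

x* = (0.0113, -0.3351, -0.8958), lambda* = (-1.0097)


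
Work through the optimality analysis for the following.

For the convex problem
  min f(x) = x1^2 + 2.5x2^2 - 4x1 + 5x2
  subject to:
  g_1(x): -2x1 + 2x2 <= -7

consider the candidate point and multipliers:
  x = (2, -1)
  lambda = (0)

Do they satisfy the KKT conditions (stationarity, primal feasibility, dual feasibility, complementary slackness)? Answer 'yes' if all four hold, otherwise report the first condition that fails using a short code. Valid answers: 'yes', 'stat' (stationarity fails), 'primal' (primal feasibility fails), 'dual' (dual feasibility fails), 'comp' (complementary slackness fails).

Gradient of f: grad f(x) = Q x + c = (0, 0)
Constraint values g_i(x) = a_i^T x - b_i:
  g_1((2, -1)) = 1
Stationarity residual: grad f(x) + sum_i lambda_i a_i = (0, 0)
  -> stationarity OK
Primal feasibility (all g_i <= 0): FAILS
Dual feasibility (all lambda_i >= 0): OK
Complementary slackness (lambda_i * g_i(x) = 0 for all i): OK

Verdict: the first failing condition is primal_feasibility -> primal.

primal


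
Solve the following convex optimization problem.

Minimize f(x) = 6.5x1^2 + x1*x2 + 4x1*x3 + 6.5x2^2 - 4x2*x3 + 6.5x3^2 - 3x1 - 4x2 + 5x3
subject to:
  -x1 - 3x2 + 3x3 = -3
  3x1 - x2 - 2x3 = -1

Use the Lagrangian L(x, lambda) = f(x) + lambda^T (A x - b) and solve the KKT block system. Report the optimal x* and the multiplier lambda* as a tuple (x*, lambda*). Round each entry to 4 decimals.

Form the Lagrangian:
  L(x, lambda) = (1/2) x^T Q x + c^T x + lambda^T (A x - b)
Stationarity (grad_x L = 0): Q x + c + A^T lambda = 0.
Primal feasibility: A x = b.

This gives the KKT block system:
  [ Q   A^T ] [ x     ]   [-c ]
  [ A    0  ] [ lambda ] = [ b ]

Solving the linear system:
  x*      = (-0.1511, 0.8825, -0.1679)
  lambda* = (1.9225, 2.2253)
  f(x*)   = 2.0383

x* = (-0.1511, 0.8825, -0.1679), lambda* = (1.9225, 2.2253)


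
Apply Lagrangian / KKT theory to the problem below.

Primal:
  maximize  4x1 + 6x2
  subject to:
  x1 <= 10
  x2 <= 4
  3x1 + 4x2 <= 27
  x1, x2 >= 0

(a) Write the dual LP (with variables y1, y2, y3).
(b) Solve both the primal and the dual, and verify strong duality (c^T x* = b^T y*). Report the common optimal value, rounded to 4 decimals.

The standard primal-dual pair for 'max c^T x s.t. A x <= b, x >= 0' is:
  Dual:  min b^T y  s.t.  A^T y >= c,  y >= 0.

So the dual LP is:
  minimize  10y1 + 4y2 + 27y3
  subject to:
    y1 + 3y3 >= 4
    y2 + 4y3 >= 6
    y1, y2, y3 >= 0

Solving the primal: x* = (3.6667, 4).
  primal value c^T x* = 38.6667.
Solving the dual: y* = (0, 0.6667, 1.3333).
  dual value b^T y* = 38.6667.
Strong duality: c^T x* = b^T y*. Confirmed.

38.6667


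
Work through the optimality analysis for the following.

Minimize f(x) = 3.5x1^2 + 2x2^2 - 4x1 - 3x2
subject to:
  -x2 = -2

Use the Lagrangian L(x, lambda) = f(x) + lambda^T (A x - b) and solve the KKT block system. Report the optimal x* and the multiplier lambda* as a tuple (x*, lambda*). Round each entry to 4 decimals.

Form the Lagrangian:
  L(x, lambda) = (1/2) x^T Q x + c^T x + lambda^T (A x - b)
Stationarity (grad_x L = 0): Q x + c + A^T lambda = 0.
Primal feasibility: A x = b.

This gives the KKT block system:
  [ Q   A^T ] [ x     ]   [-c ]
  [ A    0  ] [ lambda ] = [ b ]

Solving the linear system:
  x*      = (0.5714, 2)
  lambda* = (5)
  f(x*)   = 0.8571

x* = (0.5714, 2), lambda* = (5)


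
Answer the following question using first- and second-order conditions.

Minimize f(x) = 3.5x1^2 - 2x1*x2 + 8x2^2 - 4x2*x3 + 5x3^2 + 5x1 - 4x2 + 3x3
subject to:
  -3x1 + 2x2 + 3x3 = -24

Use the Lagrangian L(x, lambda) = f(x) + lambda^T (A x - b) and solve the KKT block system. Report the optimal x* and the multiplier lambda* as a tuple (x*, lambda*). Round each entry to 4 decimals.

Form the Lagrangian:
  L(x, lambda) = (1/2) x^T Q x + c^T x + lambda^T (A x - b)
Stationarity (grad_x L = 0): Q x + c + A^T lambda = 0.
Primal feasibility: A x = b.

This gives the KKT block system:
  [ Q   A^T ] [ x     ]   [-c ]
  [ A    0  ] [ lambda ] = [ b ]

Solving the linear system:
  x*      = (3.064, -1.572, -3.888)
  lambda* = (9.864)
  f(x*)   = 123.34

x* = (3.064, -1.572, -3.888), lambda* = (9.864)


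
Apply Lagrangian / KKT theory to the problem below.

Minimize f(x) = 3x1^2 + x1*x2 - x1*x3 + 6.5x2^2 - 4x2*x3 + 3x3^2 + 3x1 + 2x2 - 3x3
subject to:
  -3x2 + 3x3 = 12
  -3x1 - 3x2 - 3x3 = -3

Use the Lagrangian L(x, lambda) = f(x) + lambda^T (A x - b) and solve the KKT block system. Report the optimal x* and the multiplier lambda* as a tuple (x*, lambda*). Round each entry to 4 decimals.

Form the Lagrangian:
  L(x, lambda) = (1/2) x^T Q x + c^T x + lambda^T (A x - b)
Stationarity (grad_x L = 0): Q x + c + A^T lambda = 0.
Primal feasibility: A x = b.

This gives the KKT block system:
  [ Q   A^T ] [ x     ]   [-c ]
  [ A    0  ] [ lambda ] = [ b ]

Solving the linear system:
  x*      = (-0.4286, -1.2857, 2.7143)
  lambda* = (-7.4762, -1.1905)
  f(x*)   = 37.0714

x* = (-0.4286, -1.2857, 2.7143), lambda* = (-7.4762, -1.1905)


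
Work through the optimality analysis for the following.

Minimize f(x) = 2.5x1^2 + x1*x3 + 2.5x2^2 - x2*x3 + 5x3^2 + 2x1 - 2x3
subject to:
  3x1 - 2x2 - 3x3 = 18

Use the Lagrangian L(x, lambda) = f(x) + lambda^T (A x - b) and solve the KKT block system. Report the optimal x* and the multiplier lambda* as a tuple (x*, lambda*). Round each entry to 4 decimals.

Form the Lagrangian:
  L(x, lambda) = (1/2) x^T Q x + c^T x + lambda^T (A x - b)
Stationarity (grad_x L = 0): Q x + c + A^T lambda = 0.
Primal feasibility: A x = b.

This gives the KKT block system:
  [ Q   A^T ] [ x     ]   [-c ]
  [ A    0  ] [ lambda ] = [ b ]

Solving the linear system:
  x*      = (2.7852, -2.2383, -1.7227)
  lambda* = (-4.7344)
  f(x*)   = 47.1172

x* = (2.7852, -2.2383, -1.7227), lambda* = (-4.7344)


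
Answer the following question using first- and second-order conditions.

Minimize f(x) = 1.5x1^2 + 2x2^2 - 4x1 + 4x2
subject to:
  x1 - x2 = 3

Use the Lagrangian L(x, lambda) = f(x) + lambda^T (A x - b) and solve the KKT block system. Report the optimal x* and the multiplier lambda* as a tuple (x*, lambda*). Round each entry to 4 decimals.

Form the Lagrangian:
  L(x, lambda) = (1/2) x^T Q x + c^T x + lambda^T (A x - b)
Stationarity (grad_x L = 0): Q x + c + A^T lambda = 0.
Primal feasibility: A x = b.

This gives the KKT block system:
  [ Q   A^T ] [ x     ]   [-c ]
  [ A    0  ] [ lambda ] = [ b ]

Solving the linear system:
  x*      = (1.7143, -1.2857)
  lambda* = (-1.1429)
  f(x*)   = -4.2857

x* = (1.7143, -1.2857), lambda* = (-1.1429)


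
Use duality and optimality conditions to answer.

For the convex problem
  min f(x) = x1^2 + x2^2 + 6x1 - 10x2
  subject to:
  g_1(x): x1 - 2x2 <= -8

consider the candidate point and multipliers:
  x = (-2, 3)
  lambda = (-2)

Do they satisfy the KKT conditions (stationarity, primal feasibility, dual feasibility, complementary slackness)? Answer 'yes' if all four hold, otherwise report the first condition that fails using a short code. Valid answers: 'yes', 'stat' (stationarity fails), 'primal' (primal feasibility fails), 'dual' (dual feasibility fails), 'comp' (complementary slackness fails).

Gradient of f: grad f(x) = Q x + c = (2, -4)
Constraint values g_i(x) = a_i^T x - b_i:
  g_1((-2, 3)) = 0
Stationarity residual: grad f(x) + sum_i lambda_i a_i = (0, 0)
  -> stationarity OK
Primal feasibility (all g_i <= 0): OK
Dual feasibility (all lambda_i >= 0): FAILS
Complementary slackness (lambda_i * g_i(x) = 0 for all i): OK

Verdict: the first failing condition is dual_feasibility -> dual.

dual


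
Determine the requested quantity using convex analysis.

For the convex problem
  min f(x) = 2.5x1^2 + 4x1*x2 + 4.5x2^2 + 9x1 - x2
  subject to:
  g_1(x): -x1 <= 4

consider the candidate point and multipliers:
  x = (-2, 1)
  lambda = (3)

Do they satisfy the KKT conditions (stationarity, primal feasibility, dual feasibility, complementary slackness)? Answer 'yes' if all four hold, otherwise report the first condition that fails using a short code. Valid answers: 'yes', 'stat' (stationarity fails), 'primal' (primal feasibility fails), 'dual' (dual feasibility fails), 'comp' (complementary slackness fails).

Gradient of f: grad f(x) = Q x + c = (3, 0)
Constraint values g_i(x) = a_i^T x - b_i:
  g_1((-2, 1)) = -2
Stationarity residual: grad f(x) + sum_i lambda_i a_i = (0, 0)
  -> stationarity OK
Primal feasibility (all g_i <= 0): OK
Dual feasibility (all lambda_i >= 0): OK
Complementary slackness (lambda_i * g_i(x) = 0 for all i): FAILS

Verdict: the first failing condition is complementary_slackness -> comp.

comp


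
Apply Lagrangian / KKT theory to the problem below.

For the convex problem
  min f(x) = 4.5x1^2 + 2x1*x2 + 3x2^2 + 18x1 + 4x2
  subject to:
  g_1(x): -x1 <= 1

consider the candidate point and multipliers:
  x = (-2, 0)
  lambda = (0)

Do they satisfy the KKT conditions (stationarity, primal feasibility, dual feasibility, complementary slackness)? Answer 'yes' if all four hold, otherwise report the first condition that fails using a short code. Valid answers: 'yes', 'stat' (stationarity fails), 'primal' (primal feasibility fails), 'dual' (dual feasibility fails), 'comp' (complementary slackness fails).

Gradient of f: grad f(x) = Q x + c = (0, 0)
Constraint values g_i(x) = a_i^T x - b_i:
  g_1((-2, 0)) = 1
Stationarity residual: grad f(x) + sum_i lambda_i a_i = (0, 0)
  -> stationarity OK
Primal feasibility (all g_i <= 0): FAILS
Dual feasibility (all lambda_i >= 0): OK
Complementary slackness (lambda_i * g_i(x) = 0 for all i): OK

Verdict: the first failing condition is primal_feasibility -> primal.

primal


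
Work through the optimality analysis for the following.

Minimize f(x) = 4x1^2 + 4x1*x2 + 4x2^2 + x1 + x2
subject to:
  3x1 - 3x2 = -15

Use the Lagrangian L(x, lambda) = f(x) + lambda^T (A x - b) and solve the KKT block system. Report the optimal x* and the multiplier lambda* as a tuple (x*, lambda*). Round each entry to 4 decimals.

Form the Lagrangian:
  L(x, lambda) = (1/2) x^T Q x + c^T x + lambda^T (A x - b)
Stationarity (grad_x L = 0): Q x + c + A^T lambda = 0.
Primal feasibility: A x = b.

This gives the KKT block system:
  [ Q   A^T ] [ x     ]   [-c ]
  [ A    0  ] [ lambda ] = [ b ]

Solving the linear system:
  x*      = (-2.5833, 2.4167)
  lambda* = (3.3333)
  f(x*)   = 24.9167

x* = (-2.5833, 2.4167), lambda* = (3.3333)


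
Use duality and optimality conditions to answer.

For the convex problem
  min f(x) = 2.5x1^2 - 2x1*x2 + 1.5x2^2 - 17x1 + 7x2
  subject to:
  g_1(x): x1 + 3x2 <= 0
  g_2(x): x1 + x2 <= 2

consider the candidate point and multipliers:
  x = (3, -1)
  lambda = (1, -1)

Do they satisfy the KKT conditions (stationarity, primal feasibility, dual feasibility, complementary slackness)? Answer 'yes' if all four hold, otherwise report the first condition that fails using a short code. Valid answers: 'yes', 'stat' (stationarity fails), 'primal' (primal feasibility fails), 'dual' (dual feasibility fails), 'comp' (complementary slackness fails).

Gradient of f: grad f(x) = Q x + c = (0, -2)
Constraint values g_i(x) = a_i^T x - b_i:
  g_1((3, -1)) = 0
  g_2((3, -1)) = 0
Stationarity residual: grad f(x) + sum_i lambda_i a_i = (0, 0)
  -> stationarity OK
Primal feasibility (all g_i <= 0): OK
Dual feasibility (all lambda_i >= 0): FAILS
Complementary slackness (lambda_i * g_i(x) = 0 for all i): OK

Verdict: the first failing condition is dual_feasibility -> dual.

dual


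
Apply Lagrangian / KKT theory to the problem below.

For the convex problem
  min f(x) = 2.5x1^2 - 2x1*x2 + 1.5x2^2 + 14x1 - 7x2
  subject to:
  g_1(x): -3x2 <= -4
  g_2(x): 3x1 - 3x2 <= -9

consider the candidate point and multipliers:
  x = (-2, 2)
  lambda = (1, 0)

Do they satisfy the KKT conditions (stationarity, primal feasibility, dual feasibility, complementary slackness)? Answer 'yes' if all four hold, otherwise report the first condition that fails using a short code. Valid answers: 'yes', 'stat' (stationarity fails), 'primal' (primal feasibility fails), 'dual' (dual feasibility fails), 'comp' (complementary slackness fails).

Gradient of f: grad f(x) = Q x + c = (0, 3)
Constraint values g_i(x) = a_i^T x - b_i:
  g_1((-2, 2)) = -2
  g_2((-2, 2)) = -3
Stationarity residual: grad f(x) + sum_i lambda_i a_i = (0, 0)
  -> stationarity OK
Primal feasibility (all g_i <= 0): OK
Dual feasibility (all lambda_i >= 0): OK
Complementary slackness (lambda_i * g_i(x) = 0 for all i): FAILS

Verdict: the first failing condition is complementary_slackness -> comp.

comp


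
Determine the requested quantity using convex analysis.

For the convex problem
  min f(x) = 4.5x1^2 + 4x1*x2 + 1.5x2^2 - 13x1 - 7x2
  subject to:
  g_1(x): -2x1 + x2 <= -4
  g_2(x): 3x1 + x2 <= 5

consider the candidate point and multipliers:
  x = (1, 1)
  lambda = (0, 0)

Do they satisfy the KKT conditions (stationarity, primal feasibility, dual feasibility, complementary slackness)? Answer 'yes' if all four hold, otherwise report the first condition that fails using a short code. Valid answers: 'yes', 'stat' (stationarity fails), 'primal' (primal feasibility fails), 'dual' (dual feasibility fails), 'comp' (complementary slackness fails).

Gradient of f: grad f(x) = Q x + c = (0, 0)
Constraint values g_i(x) = a_i^T x - b_i:
  g_1((1, 1)) = 3
  g_2((1, 1)) = -1
Stationarity residual: grad f(x) + sum_i lambda_i a_i = (0, 0)
  -> stationarity OK
Primal feasibility (all g_i <= 0): FAILS
Dual feasibility (all lambda_i >= 0): OK
Complementary slackness (lambda_i * g_i(x) = 0 for all i): OK

Verdict: the first failing condition is primal_feasibility -> primal.

primal


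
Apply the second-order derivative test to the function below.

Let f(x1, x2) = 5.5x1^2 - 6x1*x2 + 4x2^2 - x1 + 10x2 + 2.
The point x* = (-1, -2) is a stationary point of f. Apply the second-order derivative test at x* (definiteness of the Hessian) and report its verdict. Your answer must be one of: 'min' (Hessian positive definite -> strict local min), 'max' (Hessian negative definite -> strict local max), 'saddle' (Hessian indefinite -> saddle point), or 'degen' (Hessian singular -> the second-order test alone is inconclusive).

Compute the Hessian H = grad^2 f:
  H = [[11, -6], [-6, 8]]
Verify stationarity: grad f(x*) = H x* + g = (0, 0).
Eigenvalues of H: 3.3153, 15.6847.
Both eigenvalues > 0, so H is positive definite -> x* is a strict local min.

min


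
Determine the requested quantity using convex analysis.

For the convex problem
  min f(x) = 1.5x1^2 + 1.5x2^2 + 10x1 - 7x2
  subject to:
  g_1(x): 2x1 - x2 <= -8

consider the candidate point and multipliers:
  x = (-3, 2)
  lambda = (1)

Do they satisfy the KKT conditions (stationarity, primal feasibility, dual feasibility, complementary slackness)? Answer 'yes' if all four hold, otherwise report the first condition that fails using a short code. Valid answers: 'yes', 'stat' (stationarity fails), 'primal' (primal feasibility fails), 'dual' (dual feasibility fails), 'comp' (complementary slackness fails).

Gradient of f: grad f(x) = Q x + c = (1, -1)
Constraint values g_i(x) = a_i^T x - b_i:
  g_1((-3, 2)) = 0
Stationarity residual: grad f(x) + sum_i lambda_i a_i = (3, -2)
  -> stationarity FAILS
Primal feasibility (all g_i <= 0): OK
Dual feasibility (all lambda_i >= 0): OK
Complementary slackness (lambda_i * g_i(x) = 0 for all i): OK

Verdict: the first failing condition is stationarity -> stat.

stat


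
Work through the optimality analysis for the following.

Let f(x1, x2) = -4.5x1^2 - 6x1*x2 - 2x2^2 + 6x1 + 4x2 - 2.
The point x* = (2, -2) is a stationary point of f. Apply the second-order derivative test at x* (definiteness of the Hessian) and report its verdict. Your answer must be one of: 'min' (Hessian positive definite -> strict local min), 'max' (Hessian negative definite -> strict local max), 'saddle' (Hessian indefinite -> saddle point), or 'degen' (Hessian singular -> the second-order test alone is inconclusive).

Compute the Hessian H = grad^2 f:
  H = [[-9, -6], [-6, -4]]
Verify stationarity: grad f(x*) = H x* + g = (0, 0).
Eigenvalues of H: -13, 0.
H has a zero eigenvalue (singular; negative semidefinite but not definite), so H is neither positive definite, negative definite, nor indefinite. The second-order test alone is inconclusive -> degen.
(Indeed, f is constant along the null direction of H through x*, so x* is not a strict local extremum.)

degen


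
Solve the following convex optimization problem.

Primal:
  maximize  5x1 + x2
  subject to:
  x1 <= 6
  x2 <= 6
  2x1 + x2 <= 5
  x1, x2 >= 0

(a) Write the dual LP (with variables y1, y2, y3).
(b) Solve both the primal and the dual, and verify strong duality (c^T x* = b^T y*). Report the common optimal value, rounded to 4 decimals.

The standard primal-dual pair for 'max c^T x s.t. A x <= b, x >= 0' is:
  Dual:  min b^T y  s.t.  A^T y >= c,  y >= 0.

So the dual LP is:
  minimize  6y1 + 6y2 + 5y3
  subject to:
    y1 + 2y3 >= 5
    y2 + y3 >= 1
    y1, y2, y3 >= 0

Solving the primal: x* = (2.5, 0).
  primal value c^T x* = 12.5.
Solving the dual: y* = (0, 0, 2.5).
  dual value b^T y* = 12.5.
Strong duality: c^T x* = b^T y*. Confirmed.

12.5


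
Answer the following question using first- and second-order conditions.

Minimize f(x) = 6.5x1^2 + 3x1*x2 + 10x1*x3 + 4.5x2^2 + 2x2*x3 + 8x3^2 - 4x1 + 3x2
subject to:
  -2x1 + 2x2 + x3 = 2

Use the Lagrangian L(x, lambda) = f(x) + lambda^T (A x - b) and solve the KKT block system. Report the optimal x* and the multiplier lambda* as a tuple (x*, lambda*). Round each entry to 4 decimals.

Form the Lagrangian:
  L(x, lambda) = (1/2) x^T Q x + c^T x + lambda^T (A x - b)
Stationarity (grad_x L = 0): Q x + c + A^T lambda = 0.
Primal feasibility: A x = b.

This gives the KKT block system:
  [ Q   A^T ] [ x     ]   [-c ]
  [ A    0  ] [ lambda ] = [ b ]

Solving the linear system:
  x*      = (-0.4839, 0.3037, 0.4248)
  lambda* = (-2.5656)
  f(x*)   = 3.989

x* = (-0.4839, 0.3037, 0.4248), lambda* = (-2.5656)


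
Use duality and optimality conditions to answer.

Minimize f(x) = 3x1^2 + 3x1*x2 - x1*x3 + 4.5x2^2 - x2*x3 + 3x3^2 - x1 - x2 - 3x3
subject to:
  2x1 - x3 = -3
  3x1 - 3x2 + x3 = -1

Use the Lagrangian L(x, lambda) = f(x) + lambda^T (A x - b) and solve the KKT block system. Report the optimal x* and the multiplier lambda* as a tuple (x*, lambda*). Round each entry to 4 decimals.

Form the Lagrangian:
  L(x, lambda) = (1/2) x^T Q x + c^T x + lambda^T (A x - b)
Stationarity (grad_x L = 0): Q x + c + A^T lambda = 0.
Primal feasibility: A x = b.

This gives the KKT block system:
  [ Q   A^T ] [ x     ]   [-c ]
  [ A    0  ] [ lambda ] = [ b ]

Solving the linear system:
  x*      = (-0.7485, 0.0859, 1.5031)
  lambda* = (5.3558, -1.3252)
  f(x*)   = 5.4479

x* = (-0.7485, 0.0859, 1.5031), lambda* = (5.3558, -1.3252)


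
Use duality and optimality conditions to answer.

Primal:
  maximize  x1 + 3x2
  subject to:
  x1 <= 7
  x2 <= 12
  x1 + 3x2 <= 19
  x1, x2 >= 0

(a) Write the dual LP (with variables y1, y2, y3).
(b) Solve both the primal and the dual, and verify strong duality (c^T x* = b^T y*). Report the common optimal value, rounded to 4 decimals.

The standard primal-dual pair for 'max c^T x s.t. A x <= b, x >= 0' is:
  Dual:  min b^T y  s.t.  A^T y >= c,  y >= 0.

So the dual LP is:
  minimize  7y1 + 12y2 + 19y3
  subject to:
    y1 + y3 >= 1
    y2 + 3y3 >= 3
    y1, y2, y3 >= 0

Solving the primal: x* = (0, 6.3333).
  primal value c^T x* = 19.
Solving the dual: y* = (0, 0, 1).
  dual value b^T y* = 19.
Strong duality: c^T x* = b^T y*. Confirmed.

19


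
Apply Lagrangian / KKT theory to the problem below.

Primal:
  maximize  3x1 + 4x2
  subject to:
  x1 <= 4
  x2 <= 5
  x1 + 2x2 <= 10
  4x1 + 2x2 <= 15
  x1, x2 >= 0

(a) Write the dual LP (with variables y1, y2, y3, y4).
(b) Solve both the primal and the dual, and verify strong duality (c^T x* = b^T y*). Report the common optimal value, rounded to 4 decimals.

The standard primal-dual pair for 'max c^T x s.t. A x <= b, x >= 0' is:
  Dual:  min b^T y  s.t.  A^T y >= c,  y >= 0.

So the dual LP is:
  minimize  4y1 + 5y2 + 10y3 + 15y4
  subject to:
    y1 + y3 + 4y4 >= 3
    y2 + 2y3 + 2y4 >= 4
    y1, y2, y3, y4 >= 0

Solving the primal: x* = (1.6667, 4.1667).
  primal value c^T x* = 21.6667.
Solving the dual: y* = (0, 0, 1.6667, 0.3333).
  dual value b^T y* = 21.6667.
Strong duality: c^T x* = b^T y*. Confirmed.

21.6667


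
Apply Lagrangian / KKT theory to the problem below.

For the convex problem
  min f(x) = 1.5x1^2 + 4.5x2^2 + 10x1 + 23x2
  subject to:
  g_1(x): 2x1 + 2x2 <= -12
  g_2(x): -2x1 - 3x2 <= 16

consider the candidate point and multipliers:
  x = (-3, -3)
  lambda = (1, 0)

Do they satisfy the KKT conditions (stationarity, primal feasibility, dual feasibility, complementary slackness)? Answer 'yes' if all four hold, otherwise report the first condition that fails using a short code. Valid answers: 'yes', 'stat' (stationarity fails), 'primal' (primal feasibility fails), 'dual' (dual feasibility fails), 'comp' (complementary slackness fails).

Gradient of f: grad f(x) = Q x + c = (1, -4)
Constraint values g_i(x) = a_i^T x - b_i:
  g_1((-3, -3)) = 0
  g_2((-3, -3)) = -1
Stationarity residual: grad f(x) + sum_i lambda_i a_i = (3, -2)
  -> stationarity FAILS
Primal feasibility (all g_i <= 0): OK
Dual feasibility (all lambda_i >= 0): OK
Complementary slackness (lambda_i * g_i(x) = 0 for all i): OK

Verdict: the first failing condition is stationarity -> stat.

stat


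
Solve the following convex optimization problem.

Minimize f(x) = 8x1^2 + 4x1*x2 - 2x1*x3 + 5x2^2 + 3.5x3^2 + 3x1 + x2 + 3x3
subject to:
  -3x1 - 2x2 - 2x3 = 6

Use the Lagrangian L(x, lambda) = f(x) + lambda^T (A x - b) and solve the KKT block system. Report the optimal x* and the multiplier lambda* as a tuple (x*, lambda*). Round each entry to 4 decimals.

Form the Lagrangian:
  L(x, lambda) = (1/2) x^T Q x + c^T x + lambda^T (A x - b)
Stationarity (grad_x L = 0): Q x + c + A^T lambda = 0.
Primal feasibility: A x = b.

This gives the KKT block system:
  [ Q   A^T ] [ x     ]   [-c ]
  [ A    0  ] [ lambda ] = [ b ]

Solving the linear system:
  x*      = (-0.8078, -0.3336, -1.4547)
  lambda* = (-2.7835)
  f(x*)   = 4.7899

x* = (-0.8078, -0.3336, -1.4547), lambda* = (-2.7835)


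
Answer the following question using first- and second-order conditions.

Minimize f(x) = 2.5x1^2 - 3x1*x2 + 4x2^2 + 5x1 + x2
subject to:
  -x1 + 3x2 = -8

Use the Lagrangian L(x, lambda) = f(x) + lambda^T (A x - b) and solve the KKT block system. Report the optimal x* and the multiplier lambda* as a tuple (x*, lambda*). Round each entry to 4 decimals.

Form the Lagrangian:
  L(x, lambda) = (1/2) x^T Q x + c^T x + lambda^T (A x - b)
Stationarity (grad_x L = 0): Q x + c + A^T lambda = 0.
Primal feasibility: A x = b.

This gives the KKT block system:
  [ Q   A^T ] [ x     ]   [-c ]
  [ A    0  ] [ lambda ] = [ b ]

Solving the linear system:
  x*      = (-1.6, -3.2)
  lambda* = (6.6)
  f(x*)   = 20.8

x* = (-1.6, -3.2), lambda* = (6.6)


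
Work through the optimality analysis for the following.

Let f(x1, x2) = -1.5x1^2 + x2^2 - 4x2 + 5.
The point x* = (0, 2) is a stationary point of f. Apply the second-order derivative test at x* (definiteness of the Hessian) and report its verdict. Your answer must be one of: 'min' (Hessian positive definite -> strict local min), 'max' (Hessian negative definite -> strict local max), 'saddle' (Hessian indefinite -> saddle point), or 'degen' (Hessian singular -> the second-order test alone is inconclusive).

Compute the Hessian H = grad^2 f:
  H = [[-3, 0], [0, 2]]
Verify stationarity: grad f(x*) = H x* + g = (0, 0).
Eigenvalues of H: -3, 2.
Eigenvalues have mixed signs, so H is indefinite -> x* is a saddle point.

saddle


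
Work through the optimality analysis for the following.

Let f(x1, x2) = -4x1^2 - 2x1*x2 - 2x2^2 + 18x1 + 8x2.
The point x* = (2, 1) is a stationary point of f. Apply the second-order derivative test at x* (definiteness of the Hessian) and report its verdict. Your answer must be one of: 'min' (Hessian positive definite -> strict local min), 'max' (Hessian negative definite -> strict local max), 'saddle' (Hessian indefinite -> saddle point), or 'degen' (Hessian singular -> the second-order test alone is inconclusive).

Compute the Hessian H = grad^2 f:
  H = [[-8, -2], [-2, -4]]
Verify stationarity: grad f(x*) = H x* + g = (0, 0).
Eigenvalues of H: -8.8284, -3.1716.
Both eigenvalues < 0, so H is negative definite -> x* is a strict local max.

max
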